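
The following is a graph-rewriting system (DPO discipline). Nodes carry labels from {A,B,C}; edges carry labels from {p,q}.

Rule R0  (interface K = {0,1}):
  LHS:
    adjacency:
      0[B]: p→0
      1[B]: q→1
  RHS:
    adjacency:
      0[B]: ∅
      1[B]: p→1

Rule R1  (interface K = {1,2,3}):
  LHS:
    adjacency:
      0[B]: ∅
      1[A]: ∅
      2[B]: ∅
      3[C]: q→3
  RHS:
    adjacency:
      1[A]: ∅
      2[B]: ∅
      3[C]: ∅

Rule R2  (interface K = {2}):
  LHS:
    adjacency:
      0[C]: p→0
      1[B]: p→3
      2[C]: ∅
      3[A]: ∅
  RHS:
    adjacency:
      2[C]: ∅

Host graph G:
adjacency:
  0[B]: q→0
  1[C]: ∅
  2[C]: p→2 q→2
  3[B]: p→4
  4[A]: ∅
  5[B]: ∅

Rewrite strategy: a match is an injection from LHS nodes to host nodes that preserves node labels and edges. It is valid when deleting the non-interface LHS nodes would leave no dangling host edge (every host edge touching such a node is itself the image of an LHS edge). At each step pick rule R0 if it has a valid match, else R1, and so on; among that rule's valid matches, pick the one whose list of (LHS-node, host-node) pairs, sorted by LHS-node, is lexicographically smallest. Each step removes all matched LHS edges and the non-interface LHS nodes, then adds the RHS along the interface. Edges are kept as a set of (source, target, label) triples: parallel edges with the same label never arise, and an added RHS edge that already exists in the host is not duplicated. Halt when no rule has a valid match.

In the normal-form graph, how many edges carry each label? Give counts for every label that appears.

Answer: q:1

Derivation:
[0] host  ⇒  6 nodes, 4 edges  {0-q->0 2-p->2 2-q->2 3-p->4}
[1] R1 @ {0↦5, 1↦4, 2↦0, 3↦2}  ⇒  5 nodes, 3 edges  {0-q->0 2-p->2 3-p->4}
[2] R2 @ {0↦2, 1↦3, 2↦1, 3↦4}  ⇒  2 nodes, 1 edges  {0-q->0}
final graph: no rule applies after step 2
NF edges: [(0, 0, 'q')]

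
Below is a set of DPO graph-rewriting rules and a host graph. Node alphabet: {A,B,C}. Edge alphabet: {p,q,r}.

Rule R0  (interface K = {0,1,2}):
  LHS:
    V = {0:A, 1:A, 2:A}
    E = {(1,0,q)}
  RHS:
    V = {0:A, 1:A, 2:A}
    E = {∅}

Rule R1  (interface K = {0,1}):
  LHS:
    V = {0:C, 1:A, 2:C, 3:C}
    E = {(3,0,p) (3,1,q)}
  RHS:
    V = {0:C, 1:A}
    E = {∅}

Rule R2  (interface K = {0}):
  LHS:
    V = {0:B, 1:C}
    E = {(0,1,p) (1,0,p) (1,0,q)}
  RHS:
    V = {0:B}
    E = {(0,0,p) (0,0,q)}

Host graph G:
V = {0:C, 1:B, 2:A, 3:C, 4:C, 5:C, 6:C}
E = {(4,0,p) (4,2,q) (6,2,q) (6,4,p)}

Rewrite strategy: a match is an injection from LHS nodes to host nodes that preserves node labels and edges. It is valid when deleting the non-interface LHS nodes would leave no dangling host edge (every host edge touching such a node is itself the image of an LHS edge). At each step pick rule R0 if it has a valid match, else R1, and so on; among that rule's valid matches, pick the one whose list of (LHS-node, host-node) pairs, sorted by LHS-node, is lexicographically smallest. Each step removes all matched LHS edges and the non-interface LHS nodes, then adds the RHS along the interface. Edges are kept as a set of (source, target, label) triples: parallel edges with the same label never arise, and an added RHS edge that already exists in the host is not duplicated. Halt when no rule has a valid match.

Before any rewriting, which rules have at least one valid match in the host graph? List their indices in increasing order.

Answer: [R1]

Rewrite trace:
R0: no valid match — LHS pattern not found
R1: 2 valid matches — {0↦4, 1↦2, 2↦3, 3↦6}, {0↦4, 1↦2, 2↦5, 3↦6}
R2: no valid match — LHS pattern not found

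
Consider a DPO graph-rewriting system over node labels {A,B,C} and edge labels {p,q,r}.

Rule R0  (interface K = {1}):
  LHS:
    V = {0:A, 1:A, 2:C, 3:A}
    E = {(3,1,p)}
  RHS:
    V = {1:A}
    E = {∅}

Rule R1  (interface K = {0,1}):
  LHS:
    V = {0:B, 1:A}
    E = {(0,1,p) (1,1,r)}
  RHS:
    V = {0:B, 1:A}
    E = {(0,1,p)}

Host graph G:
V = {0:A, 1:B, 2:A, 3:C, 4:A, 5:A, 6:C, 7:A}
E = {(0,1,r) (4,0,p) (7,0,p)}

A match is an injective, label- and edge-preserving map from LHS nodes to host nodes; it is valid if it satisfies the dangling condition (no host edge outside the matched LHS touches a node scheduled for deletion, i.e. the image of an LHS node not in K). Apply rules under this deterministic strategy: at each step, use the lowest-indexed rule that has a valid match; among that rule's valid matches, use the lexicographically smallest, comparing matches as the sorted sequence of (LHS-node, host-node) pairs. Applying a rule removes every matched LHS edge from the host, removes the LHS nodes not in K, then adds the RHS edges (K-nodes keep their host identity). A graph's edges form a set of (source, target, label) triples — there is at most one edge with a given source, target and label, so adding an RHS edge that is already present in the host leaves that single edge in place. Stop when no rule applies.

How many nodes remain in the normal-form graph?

Answer: 2

Rewrite trace:
initial: |V|=8 |E|=3  E = 0-r->1 4-p->0 7-p->0
step 1: apply R0 at {0↦2, 1↦0, 2↦3, 3↦4}  → |V|=5 |E|=2  E = 0-r->1 7-p->0
step 2: apply R0 at {0↦5, 1↦0, 2↦6, 3↦7}  → |V|=2 |E|=1  E = 0-r->1
final graph: no rule applies after step 2
NF nodes: {0:A, 1:B}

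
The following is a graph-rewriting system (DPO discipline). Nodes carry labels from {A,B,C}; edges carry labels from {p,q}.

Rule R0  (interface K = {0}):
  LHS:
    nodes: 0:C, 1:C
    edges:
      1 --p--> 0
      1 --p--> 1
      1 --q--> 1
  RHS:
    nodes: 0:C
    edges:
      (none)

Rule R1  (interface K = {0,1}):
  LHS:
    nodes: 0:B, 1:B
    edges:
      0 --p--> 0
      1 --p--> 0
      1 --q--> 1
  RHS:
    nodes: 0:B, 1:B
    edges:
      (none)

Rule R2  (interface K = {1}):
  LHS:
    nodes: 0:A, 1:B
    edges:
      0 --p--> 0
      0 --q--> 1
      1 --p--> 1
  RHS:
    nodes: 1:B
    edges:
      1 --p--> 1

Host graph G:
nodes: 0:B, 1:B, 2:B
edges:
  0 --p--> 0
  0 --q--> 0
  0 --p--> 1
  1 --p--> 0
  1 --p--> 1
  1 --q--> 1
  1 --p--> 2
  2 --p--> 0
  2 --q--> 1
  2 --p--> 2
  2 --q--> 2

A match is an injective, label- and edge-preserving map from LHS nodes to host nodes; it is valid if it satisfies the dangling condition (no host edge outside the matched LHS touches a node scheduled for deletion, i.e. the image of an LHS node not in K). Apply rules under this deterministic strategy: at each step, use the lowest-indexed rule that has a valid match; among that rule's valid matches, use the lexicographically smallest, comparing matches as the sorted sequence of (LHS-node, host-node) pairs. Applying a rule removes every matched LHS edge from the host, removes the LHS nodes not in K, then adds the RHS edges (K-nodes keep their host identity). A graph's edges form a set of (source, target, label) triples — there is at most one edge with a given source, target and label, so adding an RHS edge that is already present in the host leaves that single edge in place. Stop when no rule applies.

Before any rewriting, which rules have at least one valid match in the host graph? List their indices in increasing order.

R0: no valid match — LHS pattern not found
R1: 4 valid matches — {0↦0, 1↦1}, {0↦0, 1↦2}, {0↦1, 1↦0} (+1 more)
R2: no valid match — LHS pattern not found

Answer: [R1]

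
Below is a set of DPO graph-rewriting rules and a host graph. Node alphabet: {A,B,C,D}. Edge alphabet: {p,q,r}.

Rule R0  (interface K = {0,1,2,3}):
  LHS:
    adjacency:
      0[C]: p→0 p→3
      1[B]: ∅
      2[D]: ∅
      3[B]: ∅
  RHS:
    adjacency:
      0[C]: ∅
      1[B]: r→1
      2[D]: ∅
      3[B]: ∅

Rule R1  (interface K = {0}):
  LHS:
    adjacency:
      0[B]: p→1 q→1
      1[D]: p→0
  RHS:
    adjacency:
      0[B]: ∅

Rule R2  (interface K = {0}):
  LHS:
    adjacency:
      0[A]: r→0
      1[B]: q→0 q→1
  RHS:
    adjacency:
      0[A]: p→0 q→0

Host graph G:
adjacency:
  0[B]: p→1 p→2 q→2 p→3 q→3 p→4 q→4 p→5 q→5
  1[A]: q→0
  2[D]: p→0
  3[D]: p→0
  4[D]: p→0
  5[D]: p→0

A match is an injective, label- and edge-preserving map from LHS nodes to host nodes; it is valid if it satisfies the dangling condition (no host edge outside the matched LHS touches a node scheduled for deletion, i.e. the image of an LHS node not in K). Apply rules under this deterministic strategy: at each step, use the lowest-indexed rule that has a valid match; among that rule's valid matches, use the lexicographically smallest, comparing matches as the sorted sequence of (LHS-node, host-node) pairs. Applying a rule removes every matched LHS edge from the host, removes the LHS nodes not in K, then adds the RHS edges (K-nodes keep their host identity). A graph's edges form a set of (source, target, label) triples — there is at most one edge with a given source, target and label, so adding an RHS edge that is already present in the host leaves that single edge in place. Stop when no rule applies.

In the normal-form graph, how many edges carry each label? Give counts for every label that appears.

Answer: p:1 q:1

Derivation:
start.  V:6 E:14  edges: 0-p->1 0-p->2 0-q->2 0-p->3 0-q->3 0-p->4 0-q->4 0-p->5 0-q->5 1-q->0 2-p->0 3-p->0 4-p->0 5-p->0
1. fire R1 via {0↦0, 1↦2}  →  V:5 E:11  edges: 0-p->1 0-p->3 0-q->3 0-p->4 0-q->4 0-p->5 0-q->5 1-q->0 3-p->0 4-p->0 5-p->0
2. fire R1 via {0↦0, 1↦3}  →  V:4 E:8  edges: 0-p->1 0-p->4 0-q->4 0-p->5 0-q->5 1-q->0 4-p->0 5-p->0
3. fire R1 via {0↦0, 1↦4}  →  V:3 E:5  edges: 0-p->1 0-p->5 0-q->5 1-q->0 5-p->0
4. fire R1 via {0↦0, 1↦5}  →  V:2 E:2  edges: 0-p->1 1-q->0
final graph: no rule applies after step 4
NF edges: [(0, 1, 'p'), (1, 0, 'q')]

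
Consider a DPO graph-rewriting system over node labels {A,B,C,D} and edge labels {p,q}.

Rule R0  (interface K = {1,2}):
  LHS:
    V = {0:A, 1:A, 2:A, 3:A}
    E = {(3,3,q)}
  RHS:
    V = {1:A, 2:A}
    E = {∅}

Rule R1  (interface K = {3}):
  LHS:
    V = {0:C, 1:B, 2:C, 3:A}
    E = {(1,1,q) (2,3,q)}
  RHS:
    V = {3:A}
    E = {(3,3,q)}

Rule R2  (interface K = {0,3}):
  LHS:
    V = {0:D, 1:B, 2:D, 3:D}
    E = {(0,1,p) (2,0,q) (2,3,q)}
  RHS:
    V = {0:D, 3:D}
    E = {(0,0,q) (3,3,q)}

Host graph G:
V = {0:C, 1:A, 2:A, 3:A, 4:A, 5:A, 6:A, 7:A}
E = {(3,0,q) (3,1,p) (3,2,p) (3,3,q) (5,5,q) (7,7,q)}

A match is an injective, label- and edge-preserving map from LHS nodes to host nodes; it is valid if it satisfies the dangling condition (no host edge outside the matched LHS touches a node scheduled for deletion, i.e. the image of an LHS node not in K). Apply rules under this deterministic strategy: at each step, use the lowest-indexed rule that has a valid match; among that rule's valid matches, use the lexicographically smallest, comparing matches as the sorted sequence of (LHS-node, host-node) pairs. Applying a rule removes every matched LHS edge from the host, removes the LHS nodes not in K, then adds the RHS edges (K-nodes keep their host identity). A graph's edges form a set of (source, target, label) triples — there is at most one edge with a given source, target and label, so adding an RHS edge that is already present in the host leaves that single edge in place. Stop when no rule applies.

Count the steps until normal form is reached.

start.  V:8 E:6  edges: 3-q->0 3-p->1 3-p->2 3-q->3 5-q->5 7-q->7
1. fire R0 via {0↦4, 1↦1, 2↦2, 3↦5}  →  V:6 E:5  edges: 3-q->0 3-p->1 3-p->2 3-q->3 7-q->7
2. fire R0 via {0↦6, 1↦1, 2↦2, 3↦7}  →  V:4 E:4  edges: 3-q->0 3-p->1 3-p->2 3-q->3
halt: no rule applies after step 2

Answer: 2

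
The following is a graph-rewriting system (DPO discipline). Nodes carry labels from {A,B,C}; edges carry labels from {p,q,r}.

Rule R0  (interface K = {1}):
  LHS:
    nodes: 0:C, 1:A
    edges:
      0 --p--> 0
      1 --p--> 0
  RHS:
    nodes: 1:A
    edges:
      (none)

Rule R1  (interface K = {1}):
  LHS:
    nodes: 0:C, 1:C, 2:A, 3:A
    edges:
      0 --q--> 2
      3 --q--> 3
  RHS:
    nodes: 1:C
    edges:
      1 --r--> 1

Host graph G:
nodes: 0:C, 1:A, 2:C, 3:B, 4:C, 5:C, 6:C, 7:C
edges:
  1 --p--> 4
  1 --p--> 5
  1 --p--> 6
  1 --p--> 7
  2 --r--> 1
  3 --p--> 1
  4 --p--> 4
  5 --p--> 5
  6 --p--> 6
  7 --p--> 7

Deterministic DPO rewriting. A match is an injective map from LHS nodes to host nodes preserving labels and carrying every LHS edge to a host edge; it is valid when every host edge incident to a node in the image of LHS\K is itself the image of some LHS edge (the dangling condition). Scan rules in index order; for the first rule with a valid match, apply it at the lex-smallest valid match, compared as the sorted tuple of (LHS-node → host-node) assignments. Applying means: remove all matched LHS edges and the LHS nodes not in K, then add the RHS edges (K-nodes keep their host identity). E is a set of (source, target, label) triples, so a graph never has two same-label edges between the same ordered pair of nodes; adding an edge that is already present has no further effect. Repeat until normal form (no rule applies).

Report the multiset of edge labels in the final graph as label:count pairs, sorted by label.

Answer: p:1 r:1

Rewrite trace:
initial: |V|=8 |E|=10  E = 1-p->4 1-p->5 1-p->6 1-p->7 2-r->1 3-p->1 4-p->4 5-p->5 6-p->6 7-p->7
step 1: apply R0 at {0↦4, 1↦1}  → |V|=7 |E|=8  E = 1-p->5 1-p->6 1-p->7 2-r->1 3-p->1 5-p->5 6-p->6 7-p->7
step 2: apply R0 at {0↦5, 1↦1}  → |V|=6 |E|=6  E = 1-p->6 1-p->7 2-r->1 3-p->1 6-p->6 7-p->7
step 3: apply R0 at {0↦6, 1↦1}  → |V|=5 |E|=4  E = 1-p->7 2-r->1 3-p->1 7-p->7
step 4: apply R0 at {0↦7, 1↦1}  → |V|=4 |E|=2  E = 2-r->1 3-p->1
final graph: no rule applies after step 4
NF edges: [(2, 1, 'r'), (3, 1, 'p')]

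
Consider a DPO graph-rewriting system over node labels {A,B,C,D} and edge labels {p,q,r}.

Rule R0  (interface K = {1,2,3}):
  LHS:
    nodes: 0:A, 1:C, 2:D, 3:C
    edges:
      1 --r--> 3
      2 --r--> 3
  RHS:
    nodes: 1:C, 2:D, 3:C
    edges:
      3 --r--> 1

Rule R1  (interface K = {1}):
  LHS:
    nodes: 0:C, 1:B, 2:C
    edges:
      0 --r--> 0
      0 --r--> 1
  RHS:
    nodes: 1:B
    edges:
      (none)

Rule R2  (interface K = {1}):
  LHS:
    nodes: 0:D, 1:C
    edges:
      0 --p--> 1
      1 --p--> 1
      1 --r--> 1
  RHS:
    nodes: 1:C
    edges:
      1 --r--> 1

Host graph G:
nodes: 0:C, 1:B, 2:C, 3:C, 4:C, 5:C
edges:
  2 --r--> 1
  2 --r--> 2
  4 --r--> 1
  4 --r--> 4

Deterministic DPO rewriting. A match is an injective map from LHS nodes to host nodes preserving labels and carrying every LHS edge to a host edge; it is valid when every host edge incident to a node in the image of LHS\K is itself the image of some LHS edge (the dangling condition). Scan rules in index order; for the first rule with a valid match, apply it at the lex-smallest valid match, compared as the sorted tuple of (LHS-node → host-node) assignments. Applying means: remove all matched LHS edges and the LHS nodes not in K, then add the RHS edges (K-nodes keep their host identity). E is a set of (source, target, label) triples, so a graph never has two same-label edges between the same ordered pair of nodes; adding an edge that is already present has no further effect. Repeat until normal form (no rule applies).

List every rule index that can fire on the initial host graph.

Answer: [R1]

Rewrite trace:
R0: no valid match — LHS pattern not found
R1: 6 valid matches — {0↦2, 1↦1, 2↦0}, {0↦2, 1↦1, 2↦3}, {0↦2, 1↦1, 2↦5} (+3 more)
R2: no valid match — LHS pattern not found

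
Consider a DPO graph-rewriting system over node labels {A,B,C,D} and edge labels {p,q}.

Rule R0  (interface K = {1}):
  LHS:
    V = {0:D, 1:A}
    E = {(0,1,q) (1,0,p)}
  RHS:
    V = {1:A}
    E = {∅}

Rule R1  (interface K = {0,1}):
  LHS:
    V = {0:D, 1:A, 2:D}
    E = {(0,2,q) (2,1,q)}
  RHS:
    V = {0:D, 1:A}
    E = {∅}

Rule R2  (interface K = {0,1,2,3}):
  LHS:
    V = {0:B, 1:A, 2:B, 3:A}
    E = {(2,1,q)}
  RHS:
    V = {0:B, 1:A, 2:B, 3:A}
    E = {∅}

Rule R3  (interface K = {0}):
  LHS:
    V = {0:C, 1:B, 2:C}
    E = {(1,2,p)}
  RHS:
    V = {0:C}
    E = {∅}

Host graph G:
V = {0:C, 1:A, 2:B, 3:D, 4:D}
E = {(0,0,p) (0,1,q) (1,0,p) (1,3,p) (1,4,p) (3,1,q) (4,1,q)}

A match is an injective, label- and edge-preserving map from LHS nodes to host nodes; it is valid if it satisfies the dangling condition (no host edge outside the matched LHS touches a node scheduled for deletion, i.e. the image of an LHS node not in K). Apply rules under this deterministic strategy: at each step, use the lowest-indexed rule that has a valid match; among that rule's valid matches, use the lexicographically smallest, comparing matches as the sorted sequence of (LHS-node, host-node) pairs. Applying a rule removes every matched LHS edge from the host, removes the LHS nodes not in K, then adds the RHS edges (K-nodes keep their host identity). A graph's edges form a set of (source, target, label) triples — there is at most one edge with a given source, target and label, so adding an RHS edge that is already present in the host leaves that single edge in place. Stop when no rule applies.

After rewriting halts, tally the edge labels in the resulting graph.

initial: |V|=5 |E|=7  E = 0-p->0 0-q->1 1-p->0 1-p->3 1-p->4 3-q->1 4-q->1
step 1: apply R0 at {0↦3, 1↦1}  → |V|=4 |E|=5  E = 0-p->0 0-q->1 1-p->0 1-p->4 4-q->1
step 2: apply R0 at {0↦4, 1↦1}  → |V|=3 |E|=3  E = 0-p->0 0-q->1 1-p->0
halt: no rule applies after step 2
NF edges: [(0, 0, 'p'), (0, 1, 'q'), (1, 0, 'p')]

Answer: p:2 q:1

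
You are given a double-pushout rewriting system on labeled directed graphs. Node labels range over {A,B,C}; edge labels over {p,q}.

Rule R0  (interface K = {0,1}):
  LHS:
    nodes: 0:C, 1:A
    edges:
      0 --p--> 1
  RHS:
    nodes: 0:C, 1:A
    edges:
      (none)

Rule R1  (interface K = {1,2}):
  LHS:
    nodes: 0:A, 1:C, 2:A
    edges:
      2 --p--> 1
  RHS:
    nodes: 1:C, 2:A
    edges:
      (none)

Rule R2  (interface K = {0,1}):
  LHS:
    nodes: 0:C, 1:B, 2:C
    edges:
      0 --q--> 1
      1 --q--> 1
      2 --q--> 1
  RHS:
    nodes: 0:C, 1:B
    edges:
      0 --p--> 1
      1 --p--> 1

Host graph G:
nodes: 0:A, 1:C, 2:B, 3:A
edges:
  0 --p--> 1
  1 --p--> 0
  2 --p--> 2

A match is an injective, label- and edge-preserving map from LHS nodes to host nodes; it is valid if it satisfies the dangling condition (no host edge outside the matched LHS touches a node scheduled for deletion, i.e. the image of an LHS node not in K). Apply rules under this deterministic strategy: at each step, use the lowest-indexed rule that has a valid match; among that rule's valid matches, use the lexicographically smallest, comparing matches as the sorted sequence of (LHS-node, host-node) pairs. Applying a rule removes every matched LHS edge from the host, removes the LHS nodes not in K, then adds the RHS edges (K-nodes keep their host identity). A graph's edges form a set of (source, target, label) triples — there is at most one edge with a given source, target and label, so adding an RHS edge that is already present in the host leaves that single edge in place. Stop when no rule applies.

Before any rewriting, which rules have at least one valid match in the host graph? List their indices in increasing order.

Answer: [R0,R1]

Rewrite trace:
R0: 1 valid match — {0↦1, 1↦0}
R1: 1 valid match — {0↦3, 1↦1, 2↦0}
R2: no valid match — LHS pattern not found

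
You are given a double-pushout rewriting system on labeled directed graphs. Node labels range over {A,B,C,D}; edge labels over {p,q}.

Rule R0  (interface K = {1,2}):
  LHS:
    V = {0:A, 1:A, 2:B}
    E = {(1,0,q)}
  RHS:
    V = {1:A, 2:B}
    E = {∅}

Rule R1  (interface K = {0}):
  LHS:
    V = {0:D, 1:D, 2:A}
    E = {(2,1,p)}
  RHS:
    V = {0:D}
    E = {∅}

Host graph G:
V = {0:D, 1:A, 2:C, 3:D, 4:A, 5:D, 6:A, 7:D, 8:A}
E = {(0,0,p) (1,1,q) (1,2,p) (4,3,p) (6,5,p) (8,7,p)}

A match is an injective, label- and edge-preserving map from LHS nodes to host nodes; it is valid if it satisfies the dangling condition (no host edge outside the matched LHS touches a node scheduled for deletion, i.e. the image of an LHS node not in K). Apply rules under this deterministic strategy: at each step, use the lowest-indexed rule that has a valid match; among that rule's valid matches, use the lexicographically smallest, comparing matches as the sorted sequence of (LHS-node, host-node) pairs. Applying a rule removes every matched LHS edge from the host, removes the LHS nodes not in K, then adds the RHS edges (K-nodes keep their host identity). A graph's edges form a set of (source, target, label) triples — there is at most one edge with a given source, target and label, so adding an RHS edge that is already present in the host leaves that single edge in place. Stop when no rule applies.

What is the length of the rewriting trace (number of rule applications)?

[0] host  ⇒  9 nodes, 6 edges  {0-p->0 1-q->1 1-p->2 4-p->3 6-p->5 8-p->7}
[1] R1 @ {0↦0, 1↦3, 2↦4}  ⇒  7 nodes, 5 edges  {0-p->0 1-q->1 1-p->2 6-p->5 8-p->7}
[2] R1 @ {0↦0, 1↦5, 2↦6}  ⇒  5 nodes, 4 edges  {0-p->0 1-q->1 1-p->2 8-p->7}
[3] R1 @ {0↦0, 1↦7, 2↦8}  ⇒  3 nodes, 3 edges  {0-p->0 1-q->1 1-p->2}
final graph: no rule applies after step 3

Answer: 3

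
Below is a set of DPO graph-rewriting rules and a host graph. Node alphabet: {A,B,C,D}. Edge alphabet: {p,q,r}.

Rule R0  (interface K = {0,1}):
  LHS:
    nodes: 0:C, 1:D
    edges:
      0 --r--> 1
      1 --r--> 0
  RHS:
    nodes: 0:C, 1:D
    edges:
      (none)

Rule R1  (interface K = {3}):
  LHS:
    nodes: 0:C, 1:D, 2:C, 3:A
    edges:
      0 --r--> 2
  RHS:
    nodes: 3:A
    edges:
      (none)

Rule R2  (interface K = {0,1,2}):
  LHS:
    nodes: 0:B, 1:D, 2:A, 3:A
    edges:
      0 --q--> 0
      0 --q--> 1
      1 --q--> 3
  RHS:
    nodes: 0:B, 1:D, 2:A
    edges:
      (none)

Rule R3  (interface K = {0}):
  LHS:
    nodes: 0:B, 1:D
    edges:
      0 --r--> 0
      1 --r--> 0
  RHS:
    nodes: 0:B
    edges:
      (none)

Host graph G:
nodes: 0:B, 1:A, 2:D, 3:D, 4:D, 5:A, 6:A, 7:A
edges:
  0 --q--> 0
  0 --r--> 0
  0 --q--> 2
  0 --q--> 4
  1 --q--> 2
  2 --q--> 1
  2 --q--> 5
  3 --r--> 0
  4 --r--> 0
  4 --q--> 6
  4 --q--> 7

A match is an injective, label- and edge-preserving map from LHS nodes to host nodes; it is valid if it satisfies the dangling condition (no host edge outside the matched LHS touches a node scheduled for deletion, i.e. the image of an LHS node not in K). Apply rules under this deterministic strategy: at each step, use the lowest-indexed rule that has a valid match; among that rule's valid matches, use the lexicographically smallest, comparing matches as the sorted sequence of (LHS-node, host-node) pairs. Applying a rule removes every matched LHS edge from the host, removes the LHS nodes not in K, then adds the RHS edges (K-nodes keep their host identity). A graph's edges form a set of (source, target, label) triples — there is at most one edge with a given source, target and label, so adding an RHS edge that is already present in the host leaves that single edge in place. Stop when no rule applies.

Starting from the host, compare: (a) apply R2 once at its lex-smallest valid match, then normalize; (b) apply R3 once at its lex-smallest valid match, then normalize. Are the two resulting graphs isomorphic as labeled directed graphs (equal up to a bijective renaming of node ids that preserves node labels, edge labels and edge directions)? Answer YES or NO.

branch R2-first: apply at {0↦0, 1↦2, 2↦1, 3↦5} → |E|=8, then 1 more step(s) → NF |V|=6 |E|=6 V={0:B, 1:A, 2:D, 4:D, 6:A, 7:A} E=0-q->4 1-q->2 2-q->1 4-r->0 4-q->6 4-q->7
branch R3-first: apply at {0↦0, 1↦3} → |E|=9, then 1 more step(s) → NF |V|=6 |E|=6 V={0:B, 1:A, 2:D, 4:D, 6:A, 7:A} E=0-q->4 1-q->2 2-q->1 4-r->0 4-q->6 4-q->7
graphs isomorphic (equal up to label-preserving node renaming)

Answer: YES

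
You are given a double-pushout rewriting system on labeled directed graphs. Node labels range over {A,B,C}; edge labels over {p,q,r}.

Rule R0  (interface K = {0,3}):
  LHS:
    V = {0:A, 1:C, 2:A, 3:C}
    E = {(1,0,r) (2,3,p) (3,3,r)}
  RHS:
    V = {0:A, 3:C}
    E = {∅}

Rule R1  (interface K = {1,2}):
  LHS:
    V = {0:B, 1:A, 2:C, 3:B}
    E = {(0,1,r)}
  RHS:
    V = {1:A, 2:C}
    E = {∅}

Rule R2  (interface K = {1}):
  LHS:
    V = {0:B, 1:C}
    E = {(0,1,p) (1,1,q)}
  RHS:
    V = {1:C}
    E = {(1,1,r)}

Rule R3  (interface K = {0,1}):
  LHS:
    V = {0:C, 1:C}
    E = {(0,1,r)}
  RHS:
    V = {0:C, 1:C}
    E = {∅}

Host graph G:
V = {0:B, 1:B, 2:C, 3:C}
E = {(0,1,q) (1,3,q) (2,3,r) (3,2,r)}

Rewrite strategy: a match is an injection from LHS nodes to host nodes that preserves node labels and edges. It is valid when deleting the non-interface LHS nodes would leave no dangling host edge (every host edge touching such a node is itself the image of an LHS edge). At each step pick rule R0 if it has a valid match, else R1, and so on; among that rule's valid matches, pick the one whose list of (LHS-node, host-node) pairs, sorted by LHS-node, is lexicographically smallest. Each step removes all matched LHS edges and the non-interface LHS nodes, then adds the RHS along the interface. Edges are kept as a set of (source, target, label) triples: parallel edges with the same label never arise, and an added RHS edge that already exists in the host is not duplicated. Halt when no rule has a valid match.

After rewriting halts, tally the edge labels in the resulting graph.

[0] host  ⇒  4 nodes, 4 edges  {0-q->1 1-q->3 2-r->3 3-r->2}
[1] R3 @ {0↦2, 1↦3}  ⇒  4 nodes, 3 edges  {0-q->1 1-q->3 3-r->2}
[2] R3 @ {0↦3, 1↦2}  ⇒  4 nodes, 2 edges  {0-q->1 1-q->3}
halt: no rule applies after step 2
NF edges: [(0, 1, 'q'), (1, 3, 'q')]

Answer: q:2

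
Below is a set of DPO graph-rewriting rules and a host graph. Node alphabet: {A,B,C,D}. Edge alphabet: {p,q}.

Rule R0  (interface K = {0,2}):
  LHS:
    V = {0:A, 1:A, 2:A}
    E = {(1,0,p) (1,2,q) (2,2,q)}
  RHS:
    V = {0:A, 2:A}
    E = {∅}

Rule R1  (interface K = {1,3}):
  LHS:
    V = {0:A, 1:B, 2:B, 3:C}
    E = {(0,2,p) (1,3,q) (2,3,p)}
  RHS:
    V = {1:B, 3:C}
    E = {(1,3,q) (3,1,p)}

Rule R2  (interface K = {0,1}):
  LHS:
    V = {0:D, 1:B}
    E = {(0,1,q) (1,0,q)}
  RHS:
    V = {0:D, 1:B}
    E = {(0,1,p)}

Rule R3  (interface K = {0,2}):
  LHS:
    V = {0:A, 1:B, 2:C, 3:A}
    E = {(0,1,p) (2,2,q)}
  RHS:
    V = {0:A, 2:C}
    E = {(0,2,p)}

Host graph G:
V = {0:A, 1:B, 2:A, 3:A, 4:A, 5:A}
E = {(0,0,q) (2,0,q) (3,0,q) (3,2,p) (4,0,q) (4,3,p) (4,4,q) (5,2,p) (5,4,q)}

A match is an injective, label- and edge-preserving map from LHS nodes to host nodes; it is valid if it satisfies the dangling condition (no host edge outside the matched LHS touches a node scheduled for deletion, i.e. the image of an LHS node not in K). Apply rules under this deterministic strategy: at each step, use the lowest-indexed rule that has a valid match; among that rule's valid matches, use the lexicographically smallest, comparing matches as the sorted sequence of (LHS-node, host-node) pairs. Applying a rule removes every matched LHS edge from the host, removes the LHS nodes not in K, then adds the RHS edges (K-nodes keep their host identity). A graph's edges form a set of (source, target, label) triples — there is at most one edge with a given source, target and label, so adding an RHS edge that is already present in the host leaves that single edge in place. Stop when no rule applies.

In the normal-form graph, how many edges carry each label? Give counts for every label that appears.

Answer: p:1 q:2

Derivation:
[0] host  ⇒  6 nodes, 9 edges  {0-q->0 2-q->0 3-q->0 3-p->2 4-q->0 4-p->3 4-q->4 5-p->2 5-q->4}
[1] R0 @ {0↦2, 1↦5, 2↦4}  ⇒  5 nodes, 6 edges  {0-q->0 2-q->0 3-q->0 3-p->2 4-q->0 4-p->3}
[2] R0 @ {0↦3, 1↦4, 2↦0}  ⇒  4 nodes, 3 edges  {2-q->0 3-q->0 3-p->2}
normal form: no rule applies after step 2
NF edges: [(2, 0, 'q'), (3, 0, 'q'), (3, 2, 'p')]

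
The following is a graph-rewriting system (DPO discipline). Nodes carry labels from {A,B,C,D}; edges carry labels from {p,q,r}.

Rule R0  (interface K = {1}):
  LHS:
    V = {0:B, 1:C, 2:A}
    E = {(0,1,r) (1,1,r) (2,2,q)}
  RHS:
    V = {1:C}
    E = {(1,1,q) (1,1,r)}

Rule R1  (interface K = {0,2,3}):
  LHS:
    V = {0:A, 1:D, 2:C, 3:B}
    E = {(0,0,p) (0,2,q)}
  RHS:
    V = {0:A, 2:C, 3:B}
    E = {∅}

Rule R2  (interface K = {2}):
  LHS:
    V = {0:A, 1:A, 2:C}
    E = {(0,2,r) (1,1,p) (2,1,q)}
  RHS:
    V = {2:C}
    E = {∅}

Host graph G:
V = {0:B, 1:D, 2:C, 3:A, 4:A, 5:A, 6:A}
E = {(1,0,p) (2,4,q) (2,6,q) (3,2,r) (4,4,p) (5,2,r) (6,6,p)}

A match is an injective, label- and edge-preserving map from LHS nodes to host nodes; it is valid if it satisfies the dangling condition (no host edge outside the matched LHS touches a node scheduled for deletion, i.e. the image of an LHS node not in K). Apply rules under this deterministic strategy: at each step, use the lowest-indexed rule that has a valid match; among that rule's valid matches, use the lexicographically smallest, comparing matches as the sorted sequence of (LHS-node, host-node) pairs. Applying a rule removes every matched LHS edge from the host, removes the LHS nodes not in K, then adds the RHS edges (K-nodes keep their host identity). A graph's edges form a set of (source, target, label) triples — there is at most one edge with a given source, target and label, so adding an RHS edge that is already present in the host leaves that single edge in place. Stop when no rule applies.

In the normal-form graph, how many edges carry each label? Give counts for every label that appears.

Answer: p:1

Rewrite trace:
initial: |V|=7 |E|=7  E = 1-p->0 2-q->4 2-q->6 3-r->2 4-p->4 5-r->2 6-p->6
step 1: apply R2 at {0↦3, 1↦4, 2↦2}  → |V|=5 |E|=4  E = 1-p->0 2-q->6 5-r->2 6-p->6
step 2: apply R2 at {0↦5, 1↦6, 2↦2}  → |V|=3 |E|=1  E = 1-p->0
normal form: no rule applies after step 2
NF edges: [(1, 0, 'p')]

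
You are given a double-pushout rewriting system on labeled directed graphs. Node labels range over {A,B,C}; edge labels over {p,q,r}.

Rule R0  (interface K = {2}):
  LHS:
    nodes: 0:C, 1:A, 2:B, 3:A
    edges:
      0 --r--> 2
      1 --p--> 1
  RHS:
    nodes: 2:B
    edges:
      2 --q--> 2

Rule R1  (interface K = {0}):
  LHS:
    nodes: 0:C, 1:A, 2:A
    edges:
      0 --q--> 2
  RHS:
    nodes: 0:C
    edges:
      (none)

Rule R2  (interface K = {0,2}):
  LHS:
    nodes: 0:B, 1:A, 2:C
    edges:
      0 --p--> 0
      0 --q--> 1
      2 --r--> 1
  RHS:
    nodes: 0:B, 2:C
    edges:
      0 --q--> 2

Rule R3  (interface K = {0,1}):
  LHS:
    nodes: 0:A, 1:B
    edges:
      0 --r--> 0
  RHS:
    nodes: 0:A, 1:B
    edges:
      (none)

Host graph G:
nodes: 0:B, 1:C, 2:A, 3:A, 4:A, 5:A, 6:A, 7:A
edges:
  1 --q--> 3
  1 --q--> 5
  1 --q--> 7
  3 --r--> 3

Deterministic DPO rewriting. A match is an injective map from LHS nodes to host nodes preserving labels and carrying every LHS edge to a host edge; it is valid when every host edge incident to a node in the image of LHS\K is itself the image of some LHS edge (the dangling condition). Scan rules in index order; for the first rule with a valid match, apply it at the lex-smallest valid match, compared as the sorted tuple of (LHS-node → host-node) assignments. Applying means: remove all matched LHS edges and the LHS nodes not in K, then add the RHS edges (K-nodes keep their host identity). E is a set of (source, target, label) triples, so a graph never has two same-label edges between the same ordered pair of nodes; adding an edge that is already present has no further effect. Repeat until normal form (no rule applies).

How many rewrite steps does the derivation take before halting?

Answer: 4

Derivation:
[0] host  ⇒  8 nodes, 4 edges  {1-q->3 1-q->5 1-q->7 3-r->3}
[1] R1 @ {0↦1, 1↦2, 2↦5}  ⇒  6 nodes, 3 edges  {1-q->3 1-q->7 3-r->3}
[2] R1 @ {0↦1, 1↦4, 2↦7}  ⇒  4 nodes, 2 edges  {1-q->3 3-r->3}
[3] R3 @ {0↦3, 1↦0}  ⇒  4 nodes, 1 edges  {1-q->3}
[4] R1 @ {0↦1, 1↦6, 2↦3}  ⇒  2 nodes, 0 edges  {∅}
final graph: no rule applies after step 4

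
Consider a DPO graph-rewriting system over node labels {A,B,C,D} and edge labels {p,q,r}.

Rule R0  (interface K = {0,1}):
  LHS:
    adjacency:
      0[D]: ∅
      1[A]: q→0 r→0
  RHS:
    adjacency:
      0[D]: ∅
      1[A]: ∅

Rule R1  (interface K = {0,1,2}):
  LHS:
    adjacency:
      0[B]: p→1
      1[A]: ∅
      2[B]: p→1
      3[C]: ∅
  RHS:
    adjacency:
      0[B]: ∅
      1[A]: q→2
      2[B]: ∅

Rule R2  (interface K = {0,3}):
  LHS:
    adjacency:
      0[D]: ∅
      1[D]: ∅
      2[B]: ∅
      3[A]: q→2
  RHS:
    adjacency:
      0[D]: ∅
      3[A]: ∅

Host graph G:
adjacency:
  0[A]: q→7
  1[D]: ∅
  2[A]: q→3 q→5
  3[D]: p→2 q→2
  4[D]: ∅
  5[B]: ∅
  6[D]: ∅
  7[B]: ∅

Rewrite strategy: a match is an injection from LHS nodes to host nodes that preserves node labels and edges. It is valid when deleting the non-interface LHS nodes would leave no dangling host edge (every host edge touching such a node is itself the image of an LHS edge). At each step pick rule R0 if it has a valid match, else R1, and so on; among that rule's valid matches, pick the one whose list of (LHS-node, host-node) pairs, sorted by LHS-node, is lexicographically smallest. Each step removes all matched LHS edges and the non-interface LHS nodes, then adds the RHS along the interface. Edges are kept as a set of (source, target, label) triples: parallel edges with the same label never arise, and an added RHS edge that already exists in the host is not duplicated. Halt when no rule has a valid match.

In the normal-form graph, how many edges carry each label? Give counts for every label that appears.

initial: |V|=8 |E|=5  E = 0-q->7 2-q->3 2-q->5 3-p->2 3-q->2
step 1: apply R2 at {0↦1, 1↦4, 2↦5, 3↦2}  → |V|=6 |E|=4  E = 0-q->7 2-q->3 3-p->2 3-q->2
step 2: apply R2 at {0↦1, 1↦6, 2↦7, 3↦0}  → |V|=4 |E|=3  E = 2-q->3 3-p->2 3-q->2
normal form: no rule applies after step 2
NF edges: [(2, 3, 'q'), (3, 2, 'p'), (3, 2, 'q')]

Answer: p:1 q:2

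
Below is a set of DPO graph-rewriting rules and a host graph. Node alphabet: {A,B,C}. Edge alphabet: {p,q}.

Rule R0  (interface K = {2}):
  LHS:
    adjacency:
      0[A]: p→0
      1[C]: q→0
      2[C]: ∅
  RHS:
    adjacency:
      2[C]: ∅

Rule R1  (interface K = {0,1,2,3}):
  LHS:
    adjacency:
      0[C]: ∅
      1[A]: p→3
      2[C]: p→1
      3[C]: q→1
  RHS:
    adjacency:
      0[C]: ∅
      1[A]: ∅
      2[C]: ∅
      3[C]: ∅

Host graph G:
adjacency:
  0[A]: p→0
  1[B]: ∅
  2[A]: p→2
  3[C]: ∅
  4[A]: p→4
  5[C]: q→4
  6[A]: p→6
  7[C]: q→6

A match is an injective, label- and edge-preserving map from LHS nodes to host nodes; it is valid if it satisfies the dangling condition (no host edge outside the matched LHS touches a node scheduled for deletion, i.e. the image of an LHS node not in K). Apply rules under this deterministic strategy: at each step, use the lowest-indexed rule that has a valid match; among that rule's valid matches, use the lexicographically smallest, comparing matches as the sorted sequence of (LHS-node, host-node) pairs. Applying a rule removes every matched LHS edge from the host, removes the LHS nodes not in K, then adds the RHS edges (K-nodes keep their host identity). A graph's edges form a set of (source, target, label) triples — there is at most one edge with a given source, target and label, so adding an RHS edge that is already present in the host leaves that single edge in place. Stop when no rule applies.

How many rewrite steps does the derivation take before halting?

start.  V:8 E:6  edges: 0-p->0 2-p->2 4-p->4 5-q->4 6-p->6 7-q->6
1. fire R0 via {0↦4, 1↦5, 2↦3}  →  V:6 E:4  edges: 0-p->0 2-p->2 6-p->6 7-q->6
2. fire R0 via {0↦6, 1↦7, 2↦3}  →  V:4 E:2  edges: 0-p->0 2-p->2
normal form: no rule applies after step 2

Answer: 2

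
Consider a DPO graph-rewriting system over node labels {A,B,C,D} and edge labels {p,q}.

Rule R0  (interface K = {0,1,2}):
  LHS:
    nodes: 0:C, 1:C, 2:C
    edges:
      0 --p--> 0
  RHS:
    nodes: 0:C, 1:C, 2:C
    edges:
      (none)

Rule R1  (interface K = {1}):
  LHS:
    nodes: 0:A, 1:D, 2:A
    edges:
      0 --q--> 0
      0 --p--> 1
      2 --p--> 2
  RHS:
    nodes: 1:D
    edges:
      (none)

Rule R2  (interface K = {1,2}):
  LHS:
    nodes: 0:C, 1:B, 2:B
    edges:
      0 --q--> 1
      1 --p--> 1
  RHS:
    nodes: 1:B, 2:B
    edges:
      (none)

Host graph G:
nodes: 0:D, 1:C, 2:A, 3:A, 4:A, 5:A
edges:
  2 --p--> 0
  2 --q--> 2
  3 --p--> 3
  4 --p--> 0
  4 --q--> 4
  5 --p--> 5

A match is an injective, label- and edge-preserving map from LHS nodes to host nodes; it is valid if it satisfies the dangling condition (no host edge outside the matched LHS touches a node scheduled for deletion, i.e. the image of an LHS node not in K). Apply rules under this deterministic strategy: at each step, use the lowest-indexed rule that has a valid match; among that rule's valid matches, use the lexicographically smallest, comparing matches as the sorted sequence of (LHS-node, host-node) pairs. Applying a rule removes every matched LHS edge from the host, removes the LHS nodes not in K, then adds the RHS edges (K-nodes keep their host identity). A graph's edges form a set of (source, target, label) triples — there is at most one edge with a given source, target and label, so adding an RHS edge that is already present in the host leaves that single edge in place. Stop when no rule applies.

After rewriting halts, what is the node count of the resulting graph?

Answer: 2

Rewrite trace:
[0] host  ⇒  6 nodes, 6 edges  {2-p->0 2-q->2 3-p->3 4-p->0 4-q->4 5-p->5}
[1] R1 @ {0↦2, 1↦0, 2↦3}  ⇒  4 nodes, 3 edges  {4-p->0 4-q->4 5-p->5}
[2] R1 @ {0↦4, 1↦0, 2↦5}  ⇒  2 nodes, 0 edges  {∅}
final graph: no rule applies after step 2
NF nodes: {0:D, 1:C}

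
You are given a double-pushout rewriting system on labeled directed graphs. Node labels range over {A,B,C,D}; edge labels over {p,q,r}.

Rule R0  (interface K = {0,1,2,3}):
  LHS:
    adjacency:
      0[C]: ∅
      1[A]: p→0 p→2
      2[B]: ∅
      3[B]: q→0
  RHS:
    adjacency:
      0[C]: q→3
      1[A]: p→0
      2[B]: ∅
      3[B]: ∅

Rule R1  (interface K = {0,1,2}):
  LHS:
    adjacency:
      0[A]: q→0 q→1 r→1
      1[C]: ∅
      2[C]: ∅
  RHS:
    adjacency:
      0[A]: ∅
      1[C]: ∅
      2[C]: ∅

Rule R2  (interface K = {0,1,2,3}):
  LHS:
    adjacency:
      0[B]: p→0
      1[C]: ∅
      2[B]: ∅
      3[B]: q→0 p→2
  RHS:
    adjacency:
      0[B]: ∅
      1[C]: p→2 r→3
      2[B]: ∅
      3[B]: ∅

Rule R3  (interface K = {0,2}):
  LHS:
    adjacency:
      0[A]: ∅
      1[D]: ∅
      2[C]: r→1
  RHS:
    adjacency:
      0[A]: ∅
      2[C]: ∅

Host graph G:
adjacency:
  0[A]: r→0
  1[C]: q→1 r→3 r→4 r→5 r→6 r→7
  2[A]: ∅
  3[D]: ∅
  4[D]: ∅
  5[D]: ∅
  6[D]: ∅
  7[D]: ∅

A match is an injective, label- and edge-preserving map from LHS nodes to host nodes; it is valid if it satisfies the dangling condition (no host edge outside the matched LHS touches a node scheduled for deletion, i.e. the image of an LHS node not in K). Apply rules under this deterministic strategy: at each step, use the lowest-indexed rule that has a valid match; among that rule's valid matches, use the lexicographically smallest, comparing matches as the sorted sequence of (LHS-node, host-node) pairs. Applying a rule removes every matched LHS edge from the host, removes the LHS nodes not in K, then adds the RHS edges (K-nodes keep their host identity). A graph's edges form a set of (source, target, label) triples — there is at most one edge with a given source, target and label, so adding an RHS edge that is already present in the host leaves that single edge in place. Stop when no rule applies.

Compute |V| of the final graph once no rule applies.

Answer: 3

Steps:
initial: |V|=8 |E|=7  E = 0-r->0 1-q->1 1-r->3 1-r->4 1-r->5 1-r->6 1-r->7
step 1: apply R3 at {0↦0, 1↦3, 2↦1}  → |V|=7 |E|=6  E = 0-r->0 1-q->1 1-r->4 1-r->5 1-r->6 1-r->7
step 2: apply R3 at {0↦0, 1↦4, 2↦1}  → |V|=6 |E|=5  E = 0-r->0 1-q->1 1-r->5 1-r->6 1-r->7
step 3: apply R3 at {0↦0, 1↦5, 2↦1}  → |V|=5 |E|=4  E = 0-r->0 1-q->1 1-r->6 1-r->7
step 4: apply R3 at {0↦0, 1↦6, 2↦1}  → |V|=4 |E|=3  E = 0-r->0 1-q->1 1-r->7
step 5: apply R3 at {0↦0, 1↦7, 2↦1}  → |V|=3 |E|=2  E = 0-r->0 1-q->1
normal form: no rule applies after step 5
NF nodes: {0:A, 1:C, 2:A}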